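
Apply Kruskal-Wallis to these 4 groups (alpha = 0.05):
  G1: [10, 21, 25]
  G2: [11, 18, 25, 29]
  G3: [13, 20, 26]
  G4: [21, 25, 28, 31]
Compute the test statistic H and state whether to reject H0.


Step 1: Combine all N = 14 observations and assign midranks.
sorted (value, group, rank): (10,G1,1), (11,G2,2), (13,G3,3), (18,G2,4), (20,G3,5), (21,G1,6.5), (21,G4,6.5), (25,G1,9), (25,G2,9), (25,G4,9), (26,G3,11), (28,G4,12), (29,G2,13), (31,G4,14)
Step 2: Sum ranks within each group.
R_1 = 16.5 (n_1 = 3)
R_2 = 28 (n_2 = 4)
R_3 = 19 (n_3 = 3)
R_4 = 41.5 (n_4 = 4)
Step 3: H = 12/(N(N+1)) * sum(R_i^2/n_i) - 3(N+1)
     = 12/(14*15) * (16.5^2/3 + 28^2/4 + 19^2/3 + 41.5^2/4) - 3*15
     = 0.057143 * 837.646 - 45
     = 2.865476.
Step 4: Ties present; correction factor C = 1 - 30/(14^3 - 14) = 0.989011. Corrected H = 2.865476 / 0.989011 = 2.897315.
Step 5: Under H0, H ~ chi^2(3); p-value = 0.407730.
Step 6: alpha = 0.05. fail to reject H0.

H = 2.8973, df = 3, p = 0.407730, fail to reject H0.


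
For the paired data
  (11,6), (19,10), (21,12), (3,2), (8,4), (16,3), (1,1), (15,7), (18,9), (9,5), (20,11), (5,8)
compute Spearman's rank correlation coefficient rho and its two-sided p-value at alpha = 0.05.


Step 1: Rank x and y separately (midranks; no ties here).
rank(x): 11->6, 19->10, 21->12, 3->2, 8->4, 16->8, 1->1, 15->7, 18->9, 9->5, 20->11, 5->3
rank(y): 6->6, 10->10, 12->12, 2->2, 4->4, 3->3, 1->1, 7->7, 9->9, 5->5, 11->11, 8->8
Step 2: d_i = R_x(i) - R_y(i); compute d_i^2.
  (6-6)^2=0, (10-10)^2=0, (12-12)^2=0, (2-2)^2=0, (4-4)^2=0, (8-3)^2=25, (1-1)^2=0, (7-7)^2=0, (9-9)^2=0, (5-5)^2=0, (11-11)^2=0, (3-8)^2=25
sum(d^2) = 50.
Step 3: rho = 1 - 6*50 / (12*(12^2 - 1)) = 1 - 300/1716 = 0.825175.
Step 4: Under H0, t = rho * sqrt((n-2)/(1-rho^2)) = 4.6195 ~ t(10).
Step 5: Two-sided p-value from the t-distribution with 10 df = 0.000951.
Step 6: alpha = 0.05. reject H0.

rho = 0.8252, p = 0.000951, reject H0 at alpha = 0.05.


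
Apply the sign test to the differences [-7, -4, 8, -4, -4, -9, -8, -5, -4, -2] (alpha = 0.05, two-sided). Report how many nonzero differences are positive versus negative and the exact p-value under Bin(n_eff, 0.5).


Step 1: Discard zero differences. Original n = 10; n_eff = number of nonzero differences = 10.
Nonzero differences (with sign): -7, -4, +8, -4, -4, -9, -8, -5, -4, -2
Step 2: Count signs: positive = 1, negative = 9.
Step 3: Under H0: P(positive) = 0.5, so the number of positives S ~ Bin(10, 0.5).
Step 4: Two-sided exact p-value = sum of Bin(10,0.5) probabilities at or below the observed probability = 0.021484.
Step 5: alpha = 0.05. reject H0.

n_eff = 10, pos = 1, neg = 9, p = 0.021484, reject H0.


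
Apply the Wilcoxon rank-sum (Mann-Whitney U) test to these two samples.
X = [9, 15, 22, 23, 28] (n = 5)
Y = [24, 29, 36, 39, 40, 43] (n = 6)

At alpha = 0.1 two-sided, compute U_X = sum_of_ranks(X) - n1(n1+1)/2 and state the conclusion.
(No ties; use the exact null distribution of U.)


Step 1: Combine and sort all 11 observations; assign midranks.
sorted (value, group): (9,X), (15,X), (22,X), (23,X), (24,Y), (28,X), (29,Y), (36,Y), (39,Y), (40,Y), (43,Y)
ranks: 9->1, 15->2, 22->3, 23->4, 24->5, 28->6, 29->7, 36->8, 39->9, 40->10, 43->11
Step 2: Rank sum for X: R1 = 1 + 2 + 3 + 4 + 6 = 16.
Step 3: U_X = R1 - n1(n1+1)/2 = 16 - 5*6/2 = 16 - 15 = 1.
       U_Y = n1*n2 - U_X = 30 - 1 = 29.
Step 4: No ties, so the exact null distribution of U (based on enumerating the C(11,5) = 462 equally likely rank assignments) gives the two-sided p-value.
Step 5: p-value = 0.008658; compare to alpha = 0.1. reject H0.

U_X = 1, p = 0.008658, reject H0 at alpha = 0.1.


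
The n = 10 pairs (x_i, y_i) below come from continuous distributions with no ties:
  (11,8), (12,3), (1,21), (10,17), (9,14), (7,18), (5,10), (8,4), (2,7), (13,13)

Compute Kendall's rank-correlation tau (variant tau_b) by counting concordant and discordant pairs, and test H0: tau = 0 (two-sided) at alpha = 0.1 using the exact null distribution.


Step 1: Enumerate the 45 unordered pairs (i,j) with i<j and classify each by sign(x_j-x_i) * sign(y_j-y_i).
  (1,2):dx=+1,dy=-5->D; (1,3):dx=-10,dy=+13->D; (1,4):dx=-1,dy=+9->D; (1,5):dx=-2,dy=+6->D
  (1,6):dx=-4,dy=+10->D; (1,7):dx=-6,dy=+2->D; (1,8):dx=-3,dy=-4->C; (1,9):dx=-9,dy=-1->C
  (1,10):dx=+2,dy=+5->C; (2,3):dx=-11,dy=+18->D; (2,4):dx=-2,dy=+14->D; (2,5):dx=-3,dy=+11->D
  (2,6):dx=-5,dy=+15->D; (2,7):dx=-7,dy=+7->D; (2,8):dx=-4,dy=+1->D; (2,9):dx=-10,dy=+4->D
  (2,10):dx=+1,dy=+10->C; (3,4):dx=+9,dy=-4->D; (3,5):dx=+8,dy=-7->D; (3,6):dx=+6,dy=-3->D
  (3,7):dx=+4,dy=-11->D; (3,8):dx=+7,dy=-17->D; (3,9):dx=+1,dy=-14->D; (3,10):dx=+12,dy=-8->D
  (4,5):dx=-1,dy=-3->C; (4,6):dx=-3,dy=+1->D; (4,7):dx=-5,dy=-7->C; (4,8):dx=-2,dy=-13->C
  (4,9):dx=-8,dy=-10->C; (4,10):dx=+3,dy=-4->D; (5,6):dx=-2,dy=+4->D; (5,7):dx=-4,dy=-4->C
  (5,8):dx=-1,dy=-10->C; (5,9):dx=-7,dy=-7->C; (5,10):dx=+4,dy=-1->D; (6,7):dx=-2,dy=-8->C
  (6,8):dx=+1,dy=-14->D; (6,9):dx=-5,dy=-11->C; (6,10):dx=+6,dy=-5->D; (7,8):dx=+3,dy=-6->D
  (7,9):dx=-3,dy=-3->C; (7,10):dx=+8,dy=+3->C; (8,9):dx=-6,dy=+3->D; (8,10):dx=+5,dy=+9->C
  (9,10):dx=+11,dy=+6->C
Step 2: C = 17, D = 28, total pairs = 45.
Step 3: tau = (C - D)/(n(n-1)/2) = (17 - 28)/45 = -0.244444.
Step 4: Exact two-sided p-value (enumerate n! = 3628800 permutations of y under H0): p = 0.380720.
Step 5: alpha = 0.1. fail to reject H0.

tau_b = -0.2444 (C=17, D=28), p = 0.380720, fail to reject H0.


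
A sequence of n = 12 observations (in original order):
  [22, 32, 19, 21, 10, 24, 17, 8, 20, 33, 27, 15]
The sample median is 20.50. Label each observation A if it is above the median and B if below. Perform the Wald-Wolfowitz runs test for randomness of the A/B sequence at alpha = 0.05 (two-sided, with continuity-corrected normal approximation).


Step 1: Compute median = 20.50; label A = above, B = below.
Labels in order: AABABABBBAAB  (n_A = 6, n_B = 6)
Step 2: Count runs R = 8.
Step 3: Under H0 (random ordering), E[R] = 2*n_A*n_B/(n_A+n_B) + 1 = 2*6*6/12 + 1 = 7.0000.
        Var[R] = 2*n_A*n_B*(2*n_A*n_B - n_A - n_B) / ((n_A+n_B)^2 * (n_A+n_B-1)) = 4320/1584 = 2.7273.
        SD[R] = 1.6514.
Step 4: Continuity-corrected z = (R - 0.5 - E[R]) / SD[R] = (8 - 0.5 - 7.0000) / 1.6514 = 0.3028.
Step 5: Two-sided p-value via normal approximation = 2*(1 - Phi(|z|)) = 0.762069.
Step 6: alpha = 0.05. fail to reject H0.

R = 8, z = 0.3028, p = 0.762069, fail to reject H0.


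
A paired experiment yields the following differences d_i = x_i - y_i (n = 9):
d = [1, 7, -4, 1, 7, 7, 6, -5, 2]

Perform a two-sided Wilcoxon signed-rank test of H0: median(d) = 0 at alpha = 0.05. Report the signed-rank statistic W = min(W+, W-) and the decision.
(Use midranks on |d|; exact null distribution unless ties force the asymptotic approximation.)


Step 1: Drop any zero differences (none here) and take |d_i|.
|d| = [1, 7, 4, 1, 7, 7, 6, 5, 2]
Step 2: Midrank |d_i| (ties get averaged ranks).
ranks: |1|->1.5, |7|->8, |4|->4, |1|->1.5, |7|->8, |7|->8, |6|->6, |5|->5, |2|->3
Step 3: Attach original signs; sum ranks with positive sign and with negative sign.
W+ = 1.5 + 8 + 1.5 + 8 + 8 + 6 + 3 = 36
W- = 4 + 5 = 9
(Check: W+ + W- = 45 should equal n(n+1)/2 = 45.)
Step 4: Test statistic W = min(W+, W-) = 9.
Step 5: Ties in |d|, so use the tie-corrected normal approximation.
        E[W] = n(n+1)/4 = 9*10/4 = 22.5.
        Tie groups: |d|=1 (t=2), |d|=7 (t=3); sum(t^3 - t) = 30.
        Var[W] = n(n+1)(2n+1)/24 - sum(t^3-t)/48 = 1710/24 - 30/48 = 70.625.
        z = (W - E[W]) / sqrt(Var[W]) = (9 - 22.5) / 8.4039 = -1.6064.
        Two-sided p = 2*Phi(z) = 0.108185.
Step 6: alpha = 0.05. fail to reject H0.

W+ = 36, W- = 9, W = min = 9, p = 0.108185, fail to reject H0.


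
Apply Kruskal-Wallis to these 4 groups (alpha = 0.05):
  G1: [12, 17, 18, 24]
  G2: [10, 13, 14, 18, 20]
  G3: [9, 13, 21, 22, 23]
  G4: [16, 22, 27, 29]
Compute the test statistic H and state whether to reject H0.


Step 1: Combine all N = 18 observations and assign midranks.
sorted (value, group, rank): (9,G3,1), (10,G2,2), (12,G1,3), (13,G2,4.5), (13,G3,4.5), (14,G2,6), (16,G4,7), (17,G1,8), (18,G1,9.5), (18,G2,9.5), (20,G2,11), (21,G3,12), (22,G3,13.5), (22,G4,13.5), (23,G3,15), (24,G1,16), (27,G4,17), (29,G4,18)
Step 2: Sum ranks within each group.
R_1 = 36.5 (n_1 = 4)
R_2 = 33 (n_2 = 5)
R_3 = 46 (n_3 = 5)
R_4 = 55.5 (n_4 = 4)
Step 3: H = 12/(N(N+1)) * sum(R_i^2/n_i) - 3(N+1)
     = 12/(18*19) * (36.5^2/4 + 33^2/5 + 46^2/5 + 55.5^2/4) - 3*19
     = 0.035088 * 1744.12 - 57
     = 4.197368.
Step 4: Ties present; correction factor C = 1 - 18/(18^3 - 18) = 0.996904. Corrected H = 4.197368 / 0.996904 = 4.210404.
Step 5: Under H0, H ~ chi^2(3); p-value = 0.239622.
Step 6: alpha = 0.05. fail to reject H0.

H = 4.2104, df = 3, p = 0.239622, fail to reject H0.


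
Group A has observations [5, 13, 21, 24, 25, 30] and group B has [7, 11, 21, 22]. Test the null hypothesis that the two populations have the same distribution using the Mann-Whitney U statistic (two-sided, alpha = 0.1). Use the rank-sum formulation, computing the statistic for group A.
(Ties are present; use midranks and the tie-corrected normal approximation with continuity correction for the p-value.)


Step 1: Combine and sort all 10 observations; assign midranks.
sorted (value, group): (5,X), (7,Y), (11,Y), (13,X), (21,X), (21,Y), (22,Y), (24,X), (25,X), (30,X)
ranks: 5->1, 7->2, 11->3, 13->4, 21->5.5, 21->5.5, 22->7, 24->8, 25->9, 30->10
Step 2: Rank sum for X: R1 = 1 + 4 + 5.5 + 8 + 9 + 10 = 37.5.
Step 3: U_X = R1 - n1(n1+1)/2 = 37.5 - 6*7/2 = 37.5 - 21 = 16.5.
       U_Y = n1*n2 - U_X = 24 - 16.5 = 7.5.
Step 4: Ties are present, so use the tie-corrected normal approximation (with continuity correction) for the p-value.
Step 5: p-value = 0.392330; compare to alpha = 0.1. fail to reject H0.

U_X = 16.5, p = 0.392330, fail to reject H0 at alpha = 0.1.


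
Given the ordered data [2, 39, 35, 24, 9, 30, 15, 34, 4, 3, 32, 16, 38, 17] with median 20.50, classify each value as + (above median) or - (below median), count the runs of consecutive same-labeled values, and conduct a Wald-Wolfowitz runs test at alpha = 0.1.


Step 1: Compute median = 20.50; label A = above, B = below.
Labels in order: BAAABABABBABAB  (n_A = 7, n_B = 7)
Step 2: Count runs R = 11.
Step 3: Under H0 (random ordering), E[R] = 2*n_A*n_B/(n_A+n_B) + 1 = 2*7*7/14 + 1 = 8.0000.
        Var[R] = 2*n_A*n_B*(2*n_A*n_B - n_A - n_B) / ((n_A+n_B)^2 * (n_A+n_B-1)) = 8232/2548 = 3.2308.
        SD[R] = 1.7974.
Step 4: Continuity-corrected z = (R - 0.5 - E[R]) / SD[R] = (11 - 0.5 - 8.0000) / 1.7974 = 1.3909.
Step 5: Two-sided p-value via normal approximation = 2*(1 - Phi(|z|)) = 0.164264.
Step 6: alpha = 0.1. fail to reject H0.

R = 11, z = 1.3909, p = 0.164264, fail to reject H0.


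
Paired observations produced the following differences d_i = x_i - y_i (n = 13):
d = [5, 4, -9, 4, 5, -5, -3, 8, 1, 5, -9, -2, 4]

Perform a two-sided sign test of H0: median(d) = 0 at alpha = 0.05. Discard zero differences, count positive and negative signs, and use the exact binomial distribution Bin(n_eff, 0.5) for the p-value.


Step 1: Discard zero differences. Original n = 13; n_eff = number of nonzero differences = 13.
Nonzero differences (with sign): +5, +4, -9, +4, +5, -5, -3, +8, +1, +5, -9, -2, +4
Step 2: Count signs: positive = 8, negative = 5.
Step 3: Under H0: P(positive) = 0.5, so the number of positives S ~ Bin(13, 0.5).
Step 4: Two-sided exact p-value = sum of Bin(13,0.5) probabilities at or below the observed probability = 0.581055.
Step 5: alpha = 0.05. fail to reject H0.

n_eff = 13, pos = 8, neg = 5, p = 0.581055, fail to reject H0.


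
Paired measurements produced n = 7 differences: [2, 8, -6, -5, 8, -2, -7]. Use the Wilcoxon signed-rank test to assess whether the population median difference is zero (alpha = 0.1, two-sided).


Step 1: Drop any zero differences (none here) and take |d_i|.
|d| = [2, 8, 6, 5, 8, 2, 7]
Step 2: Midrank |d_i| (ties get averaged ranks).
ranks: |2|->1.5, |8|->6.5, |6|->4, |5|->3, |8|->6.5, |2|->1.5, |7|->5
Step 3: Attach original signs; sum ranks with positive sign and with negative sign.
W+ = 1.5 + 6.5 + 6.5 = 14.5
W- = 4 + 3 + 1.5 + 5 = 13.5
(Check: W+ + W- = 28 should equal n(n+1)/2 = 28.)
Step 4: Test statistic W = min(W+, W-) = 13.5.
Step 5: Ties in |d|, so use the tie-corrected normal approximation.
        E[W] = n(n+1)/4 = 7*8/4 = 14.
        Tie groups: |d|=2 (t=2), |d|=8 (t=2); sum(t^3 - t) = 12.
        Var[W] = n(n+1)(2n+1)/24 - sum(t^3-t)/48 = 840/24 - 12/48 = 34.75.
        z = (W - E[W]) / sqrt(Var[W]) = (13.5 - 14) / 5.8949 = -0.0848.
        Two-sided p = 2*Phi(z) = 0.932405.
Step 6: alpha = 0.1. fail to reject H0.

W+ = 14.5, W- = 13.5, W = min = 13.5, p = 0.932405, fail to reject H0.


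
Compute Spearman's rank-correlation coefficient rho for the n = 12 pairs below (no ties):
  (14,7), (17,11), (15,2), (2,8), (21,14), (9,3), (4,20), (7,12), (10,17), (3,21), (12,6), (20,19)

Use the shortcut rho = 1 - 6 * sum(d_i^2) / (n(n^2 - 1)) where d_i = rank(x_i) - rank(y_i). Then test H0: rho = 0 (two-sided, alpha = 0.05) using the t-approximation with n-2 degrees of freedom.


Step 1: Rank x and y separately (midranks; no ties here).
rank(x): 14->8, 17->10, 15->9, 2->1, 21->12, 9->5, 4->3, 7->4, 10->6, 3->2, 12->7, 20->11
rank(y): 7->4, 11->6, 2->1, 8->5, 14->8, 3->2, 20->11, 12->7, 17->9, 21->12, 6->3, 19->10
Step 2: d_i = R_x(i) - R_y(i); compute d_i^2.
  (8-4)^2=16, (10-6)^2=16, (9-1)^2=64, (1-5)^2=16, (12-8)^2=16, (5-2)^2=9, (3-11)^2=64, (4-7)^2=9, (6-9)^2=9, (2-12)^2=100, (7-3)^2=16, (11-10)^2=1
sum(d^2) = 336.
Step 3: rho = 1 - 6*336 / (12*(12^2 - 1)) = 1 - 2016/1716 = -0.174825.
Step 4: Under H0, t = rho * sqrt((n-2)/(1-rho^2)) = -0.5615 ~ t(10).
Step 5: Two-sided p-value from the t-distribution with 10 df = 0.586824.
Step 6: alpha = 0.05. fail to reject H0.

rho = -0.1748, p = 0.586824, fail to reject H0 at alpha = 0.05.


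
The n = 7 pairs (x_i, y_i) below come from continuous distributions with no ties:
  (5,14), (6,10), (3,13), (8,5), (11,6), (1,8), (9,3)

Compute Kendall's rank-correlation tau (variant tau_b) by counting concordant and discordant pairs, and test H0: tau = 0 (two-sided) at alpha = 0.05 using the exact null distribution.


Step 1: Enumerate the 21 unordered pairs (i,j) with i<j and classify each by sign(x_j-x_i) * sign(y_j-y_i).
  (1,2):dx=+1,dy=-4->D; (1,3):dx=-2,dy=-1->C; (1,4):dx=+3,dy=-9->D; (1,5):dx=+6,dy=-8->D
  (1,6):dx=-4,dy=-6->C; (1,7):dx=+4,dy=-11->D; (2,3):dx=-3,dy=+3->D; (2,4):dx=+2,dy=-5->D
  (2,5):dx=+5,dy=-4->D; (2,6):dx=-5,dy=-2->C; (2,7):dx=+3,dy=-7->D; (3,4):dx=+5,dy=-8->D
  (3,5):dx=+8,dy=-7->D; (3,6):dx=-2,dy=-5->C; (3,7):dx=+6,dy=-10->D; (4,5):dx=+3,dy=+1->C
  (4,6):dx=-7,dy=+3->D; (4,7):dx=+1,dy=-2->D; (5,6):dx=-10,dy=+2->D; (5,7):dx=-2,dy=-3->C
  (6,7):dx=+8,dy=-5->D
Step 2: C = 6, D = 15, total pairs = 21.
Step 3: tau = (C - D)/(n(n-1)/2) = (6 - 15)/21 = -0.428571.
Step 4: Exact two-sided p-value (enumerate n! = 5040 permutations of y under H0): p = 0.238889.
Step 5: alpha = 0.05. fail to reject H0.

tau_b = -0.4286 (C=6, D=15), p = 0.238889, fail to reject H0.


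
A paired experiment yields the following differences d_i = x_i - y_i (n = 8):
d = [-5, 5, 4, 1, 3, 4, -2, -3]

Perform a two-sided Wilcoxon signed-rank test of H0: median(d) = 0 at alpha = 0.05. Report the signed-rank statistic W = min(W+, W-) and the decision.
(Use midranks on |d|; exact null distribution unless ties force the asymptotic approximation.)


Step 1: Drop any zero differences (none here) and take |d_i|.
|d| = [5, 5, 4, 1, 3, 4, 2, 3]
Step 2: Midrank |d_i| (ties get averaged ranks).
ranks: |5|->7.5, |5|->7.5, |4|->5.5, |1|->1, |3|->3.5, |4|->5.5, |2|->2, |3|->3.5
Step 3: Attach original signs; sum ranks with positive sign and with negative sign.
W+ = 7.5 + 5.5 + 1 + 3.5 + 5.5 = 23
W- = 7.5 + 2 + 3.5 = 13
(Check: W+ + W- = 36 should equal n(n+1)/2 = 36.)
Step 4: Test statistic W = min(W+, W-) = 13.
Step 5: Ties in |d|, so use the tie-corrected normal approximation.
        E[W] = n(n+1)/4 = 8*9/4 = 18.
        Tie groups: |d|=3 (t=2), |d|=4 (t=2), |d|=5 (t=2); sum(t^3 - t) = 18.
        Var[W] = n(n+1)(2n+1)/24 - sum(t^3-t)/48 = 1224/24 - 18/48 = 50.625.
        z = (W - E[W]) / sqrt(Var[W]) = (13 - 18) / 7.1151 = -0.7027.
        Two-sided p = 2*Phi(z) = 0.482225.
Step 6: alpha = 0.05. fail to reject H0.

W+ = 23, W- = 13, W = min = 13, p = 0.482225, fail to reject H0.


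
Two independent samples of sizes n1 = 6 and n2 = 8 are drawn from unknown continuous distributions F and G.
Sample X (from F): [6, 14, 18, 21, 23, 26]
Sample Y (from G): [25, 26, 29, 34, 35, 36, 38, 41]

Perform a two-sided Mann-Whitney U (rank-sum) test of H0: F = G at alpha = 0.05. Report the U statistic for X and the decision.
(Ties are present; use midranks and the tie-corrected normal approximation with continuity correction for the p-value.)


Step 1: Combine and sort all 14 observations; assign midranks.
sorted (value, group): (6,X), (14,X), (18,X), (21,X), (23,X), (25,Y), (26,X), (26,Y), (29,Y), (34,Y), (35,Y), (36,Y), (38,Y), (41,Y)
ranks: 6->1, 14->2, 18->3, 21->4, 23->5, 25->6, 26->7.5, 26->7.5, 29->9, 34->10, 35->11, 36->12, 38->13, 41->14
Step 2: Rank sum for X: R1 = 1 + 2 + 3 + 4 + 5 + 7.5 = 22.5.
Step 3: U_X = R1 - n1(n1+1)/2 = 22.5 - 6*7/2 = 22.5 - 21 = 1.5.
       U_Y = n1*n2 - U_X = 48 - 1.5 = 46.5.
Step 4: Ties are present, so use the tie-corrected normal approximation (with continuity correction) for the p-value.
Step 5: p-value = 0.004465; compare to alpha = 0.05. reject H0.

U_X = 1.5, p = 0.004465, reject H0 at alpha = 0.05.


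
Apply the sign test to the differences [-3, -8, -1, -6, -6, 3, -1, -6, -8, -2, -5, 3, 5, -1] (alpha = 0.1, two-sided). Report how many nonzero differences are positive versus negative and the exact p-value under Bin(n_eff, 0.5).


Step 1: Discard zero differences. Original n = 14; n_eff = number of nonzero differences = 14.
Nonzero differences (with sign): -3, -8, -1, -6, -6, +3, -1, -6, -8, -2, -5, +3, +5, -1
Step 2: Count signs: positive = 3, negative = 11.
Step 3: Under H0: P(positive) = 0.5, so the number of positives S ~ Bin(14, 0.5).
Step 4: Two-sided exact p-value = sum of Bin(14,0.5) probabilities at or below the observed probability = 0.057373.
Step 5: alpha = 0.1. reject H0.

n_eff = 14, pos = 3, neg = 11, p = 0.057373, reject H0.


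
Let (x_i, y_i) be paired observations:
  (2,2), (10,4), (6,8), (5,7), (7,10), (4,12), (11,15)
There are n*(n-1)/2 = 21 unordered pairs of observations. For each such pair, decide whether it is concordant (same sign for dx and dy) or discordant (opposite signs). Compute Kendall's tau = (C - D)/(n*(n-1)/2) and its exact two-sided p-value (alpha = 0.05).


Step 1: Enumerate the 21 unordered pairs (i,j) with i<j and classify each by sign(x_j-x_i) * sign(y_j-y_i).
  (1,2):dx=+8,dy=+2->C; (1,3):dx=+4,dy=+6->C; (1,4):dx=+3,dy=+5->C; (1,5):dx=+5,dy=+8->C
  (1,6):dx=+2,dy=+10->C; (1,7):dx=+9,dy=+13->C; (2,3):dx=-4,dy=+4->D; (2,4):dx=-5,dy=+3->D
  (2,5):dx=-3,dy=+6->D; (2,6):dx=-6,dy=+8->D; (2,7):dx=+1,dy=+11->C; (3,4):dx=-1,dy=-1->C
  (3,5):dx=+1,dy=+2->C; (3,6):dx=-2,dy=+4->D; (3,7):dx=+5,dy=+7->C; (4,5):dx=+2,dy=+3->C
  (4,6):dx=-1,dy=+5->D; (4,7):dx=+6,dy=+8->C; (5,6):dx=-3,dy=+2->D; (5,7):dx=+4,dy=+5->C
  (6,7):dx=+7,dy=+3->C
Step 2: C = 14, D = 7, total pairs = 21.
Step 3: tau = (C - D)/(n(n-1)/2) = (14 - 7)/21 = 0.333333.
Step 4: Exact two-sided p-value (enumerate n! = 5040 permutations of y under H0): p = 0.381349.
Step 5: alpha = 0.05. fail to reject H0.

tau_b = 0.3333 (C=14, D=7), p = 0.381349, fail to reject H0.


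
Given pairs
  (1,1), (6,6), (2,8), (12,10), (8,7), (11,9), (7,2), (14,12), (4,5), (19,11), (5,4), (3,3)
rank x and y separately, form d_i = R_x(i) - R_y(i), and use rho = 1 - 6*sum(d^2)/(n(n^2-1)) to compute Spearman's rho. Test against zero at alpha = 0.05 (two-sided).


Step 1: Rank x and y separately (midranks; no ties here).
rank(x): 1->1, 6->6, 2->2, 12->10, 8->8, 11->9, 7->7, 14->11, 4->4, 19->12, 5->5, 3->3
rank(y): 1->1, 6->6, 8->8, 10->10, 7->7, 9->9, 2->2, 12->12, 5->5, 11->11, 4->4, 3->3
Step 2: d_i = R_x(i) - R_y(i); compute d_i^2.
  (1-1)^2=0, (6-6)^2=0, (2-8)^2=36, (10-10)^2=0, (8-7)^2=1, (9-9)^2=0, (7-2)^2=25, (11-12)^2=1, (4-5)^2=1, (12-11)^2=1, (5-4)^2=1, (3-3)^2=0
sum(d^2) = 66.
Step 3: rho = 1 - 6*66 / (12*(12^2 - 1)) = 1 - 396/1716 = 0.769231.
Step 4: Under H0, t = rho * sqrt((n-2)/(1-rho^2)) = 3.8069 ~ t(10).
Step 5: Two-sided p-value from the t-distribution with 10 df = 0.003446.
Step 6: alpha = 0.05. reject H0.

rho = 0.7692, p = 0.003446, reject H0 at alpha = 0.05.


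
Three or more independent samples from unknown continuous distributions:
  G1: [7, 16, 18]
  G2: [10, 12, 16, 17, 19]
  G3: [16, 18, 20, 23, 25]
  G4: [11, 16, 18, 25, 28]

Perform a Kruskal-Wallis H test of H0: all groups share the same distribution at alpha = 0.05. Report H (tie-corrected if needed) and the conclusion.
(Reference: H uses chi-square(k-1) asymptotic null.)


Step 1: Combine all N = 18 observations and assign midranks.
sorted (value, group, rank): (7,G1,1), (10,G2,2), (11,G4,3), (12,G2,4), (16,G1,6.5), (16,G2,6.5), (16,G3,6.5), (16,G4,6.5), (17,G2,9), (18,G1,11), (18,G3,11), (18,G4,11), (19,G2,13), (20,G3,14), (23,G3,15), (25,G3,16.5), (25,G4,16.5), (28,G4,18)
Step 2: Sum ranks within each group.
R_1 = 18.5 (n_1 = 3)
R_2 = 34.5 (n_2 = 5)
R_3 = 63 (n_3 = 5)
R_4 = 55 (n_4 = 5)
Step 3: H = 12/(N(N+1)) * sum(R_i^2/n_i) - 3(N+1)
     = 12/(18*19) * (18.5^2/3 + 34.5^2/5 + 63^2/5 + 55^2/5) - 3*19
     = 0.035088 * 1750.93 - 57
     = 4.436257.
Step 4: Ties present; correction factor C = 1 - 90/(18^3 - 18) = 0.984520. Corrected H = 4.436257 / 0.984520 = 4.506010.
Step 5: Under H0, H ~ chi^2(3); p-value = 0.211755.
Step 6: alpha = 0.05. fail to reject H0.

H = 4.5060, df = 3, p = 0.211755, fail to reject H0.


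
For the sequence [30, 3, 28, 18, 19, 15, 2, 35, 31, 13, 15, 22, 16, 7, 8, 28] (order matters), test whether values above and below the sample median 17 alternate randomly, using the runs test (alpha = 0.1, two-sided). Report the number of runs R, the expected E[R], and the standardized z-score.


Step 1: Compute median = 17; label A = above, B = below.
Labels in order: ABAAABBAABBABBBA  (n_A = 8, n_B = 8)
Step 2: Count runs R = 9.
Step 3: Under H0 (random ordering), E[R] = 2*n_A*n_B/(n_A+n_B) + 1 = 2*8*8/16 + 1 = 9.0000.
        Var[R] = 2*n_A*n_B*(2*n_A*n_B - n_A - n_B) / ((n_A+n_B)^2 * (n_A+n_B-1)) = 14336/3840 = 3.7333.
        SD[R] = 1.9322.
Step 4: R = E[R], so z = 0 with no continuity correction.
Step 5: Two-sided p-value via normal approximation = 2*(1 - Phi(|z|)) = 1.000000.
Step 6: alpha = 0.1. fail to reject H0.

R = 9, z = 0.0000, p = 1.000000, fail to reject H0.


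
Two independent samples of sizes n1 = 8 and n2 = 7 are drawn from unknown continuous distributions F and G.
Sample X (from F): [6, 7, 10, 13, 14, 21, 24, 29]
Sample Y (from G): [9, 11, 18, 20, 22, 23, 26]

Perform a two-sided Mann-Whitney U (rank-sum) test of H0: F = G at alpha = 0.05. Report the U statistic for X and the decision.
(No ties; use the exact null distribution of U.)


Step 1: Combine and sort all 15 observations; assign midranks.
sorted (value, group): (6,X), (7,X), (9,Y), (10,X), (11,Y), (13,X), (14,X), (18,Y), (20,Y), (21,X), (22,Y), (23,Y), (24,X), (26,Y), (29,X)
ranks: 6->1, 7->2, 9->3, 10->4, 11->5, 13->6, 14->7, 18->8, 20->9, 21->10, 22->11, 23->12, 24->13, 26->14, 29->15
Step 2: Rank sum for X: R1 = 1 + 2 + 4 + 6 + 7 + 10 + 13 + 15 = 58.
Step 3: U_X = R1 - n1(n1+1)/2 = 58 - 8*9/2 = 58 - 36 = 22.
       U_Y = n1*n2 - U_X = 56 - 22 = 34.
Step 4: No ties, so the exact null distribution of U (based on enumerating the C(15,8) = 6435 equally likely rank assignments) gives the two-sided p-value.
Step 5: p-value = 0.535820; compare to alpha = 0.05. fail to reject H0.

U_X = 22, p = 0.535820, fail to reject H0 at alpha = 0.05.


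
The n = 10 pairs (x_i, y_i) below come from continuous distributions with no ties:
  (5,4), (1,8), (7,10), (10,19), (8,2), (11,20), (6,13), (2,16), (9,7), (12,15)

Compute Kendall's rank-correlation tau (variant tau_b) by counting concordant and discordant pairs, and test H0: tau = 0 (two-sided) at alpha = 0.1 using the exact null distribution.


Step 1: Enumerate the 45 unordered pairs (i,j) with i<j and classify each by sign(x_j-x_i) * sign(y_j-y_i).
  (1,2):dx=-4,dy=+4->D; (1,3):dx=+2,dy=+6->C; (1,4):dx=+5,dy=+15->C; (1,5):dx=+3,dy=-2->D
  (1,6):dx=+6,dy=+16->C; (1,7):dx=+1,dy=+9->C; (1,8):dx=-3,dy=+12->D; (1,9):dx=+4,dy=+3->C
  (1,10):dx=+7,dy=+11->C; (2,3):dx=+6,dy=+2->C; (2,4):dx=+9,dy=+11->C; (2,5):dx=+7,dy=-6->D
  (2,6):dx=+10,dy=+12->C; (2,7):dx=+5,dy=+5->C; (2,8):dx=+1,dy=+8->C; (2,9):dx=+8,dy=-1->D
  (2,10):dx=+11,dy=+7->C; (3,4):dx=+3,dy=+9->C; (3,5):dx=+1,dy=-8->D; (3,6):dx=+4,dy=+10->C
  (3,7):dx=-1,dy=+3->D; (3,8):dx=-5,dy=+6->D; (3,9):dx=+2,dy=-3->D; (3,10):dx=+5,dy=+5->C
  (4,5):dx=-2,dy=-17->C; (4,6):dx=+1,dy=+1->C; (4,7):dx=-4,dy=-6->C; (4,8):dx=-8,dy=-3->C
  (4,9):dx=-1,dy=-12->C; (4,10):dx=+2,dy=-4->D; (5,6):dx=+3,dy=+18->C; (5,7):dx=-2,dy=+11->D
  (5,8):dx=-6,dy=+14->D; (5,9):dx=+1,dy=+5->C; (5,10):dx=+4,dy=+13->C; (6,7):dx=-5,dy=-7->C
  (6,8):dx=-9,dy=-4->C; (6,9):dx=-2,dy=-13->C; (6,10):dx=+1,dy=-5->D; (7,8):dx=-4,dy=+3->D
  (7,9):dx=+3,dy=-6->D; (7,10):dx=+6,dy=+2->C; (8,9):dx=+7,dy=-9->D; (8,10):dx=+10,dy=-1->D
  (9,10):dx=+3,dy=+8->C
Step 2: C = 28, D = 17, total pairs = 45.
Step 3: tau = (C - D)/(n(n-1)/2) = (28 - 17)/45 = 0.244444.
Step 4: Exact two-sided p-value (enumerate n! = 3628800 permutations of y under H0): p = 0.380720.
Step 5: alpha = 0.1. fail to reject H0.

tau_b = 0.2444 (C=28, D=17), p = 0.380720, fail to reject H0.


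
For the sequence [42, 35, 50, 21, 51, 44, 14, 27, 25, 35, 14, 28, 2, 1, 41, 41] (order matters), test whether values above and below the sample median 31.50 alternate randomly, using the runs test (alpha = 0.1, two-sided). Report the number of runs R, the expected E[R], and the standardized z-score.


Step 1: Compute median = 31.50; label A = above, B = below.
Labels in order: AAABAABBBABBBBAA  (n_A = 8, n_B = 8)
Step 2: Count runs R = 7.
Step 3: Under H0 (random ordering), E[R] = 2*n_A*n_B/(n_A+n_B) + 1 = 2*8*8/16 + 1 = 9.0000.
        Var[R] = 2*n_A*n_B*(2*n_A*n_B - n_A - n_B) / ((n_A+n_B)^2 * (n_A+n_B-1)) = 14336/3840 = 3.7333.
        SD[R] = 1.9322.
Step 4: Continuity-corrected z = (R + 0.5 - E[R]) / SD[R] = (7 + 0.5 - 9.0000) / 1.9322 = -0.7763.
Step 5: Two-sided p-value via normal approximation = 2*(1 - Phi(|z|)) = 0.437558.
Step 6: alpha = 0.1. fail to reject H0.

R = 7, z = -0.7763, p = 0.437558, fail to reject H0.


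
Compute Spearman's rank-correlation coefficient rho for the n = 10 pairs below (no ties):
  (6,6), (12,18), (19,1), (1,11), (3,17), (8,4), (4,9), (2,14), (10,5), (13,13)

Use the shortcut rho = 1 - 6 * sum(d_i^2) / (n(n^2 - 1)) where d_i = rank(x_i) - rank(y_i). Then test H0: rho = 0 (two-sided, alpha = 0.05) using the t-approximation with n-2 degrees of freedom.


Step 1: Rank x and y separately (midranks; no ties here).
rank(x): 6->5, 12->8, 19->10, 1->1, 3->3, 8->6, 4->4, 2->2, 10->7, 13->9
rank(y): 6->4, 18->10, 1->1, 11->6, 17->9, 4->2, 9->5, 14->8, 5->3, 13->7
Step 2: d_i = R_x(i) - R_y(i); compute d_i^2.
  (5-4)^2=1, (8-10)^2=4, (10-1)^2=81, (1-6)^2=25, (3-9)^2=36, (6-2)^2=16, (4-5)^2=1, (2-8)^2=36, (7-3)^2=16, (9-7)^2=4
sum(d^2) = 220.
Step 3: rho = 1 - 6*220 / (10*(10^2 - 1)) = 1 - 1320/990 = -0.333333.
Step 4: Under H0, t = rho * sqrt((n-2)/(1-rho^2)) = -1.0000 ~ t(8).
Step 5: Two-sided p-value from the t-distribution with 8 df = 0.346594.
Step 6: alpha = 0.05. fail to reject H0.

rho = -0.3333, p = 0.346594, fail to reject H0 at alpha = 0.05.


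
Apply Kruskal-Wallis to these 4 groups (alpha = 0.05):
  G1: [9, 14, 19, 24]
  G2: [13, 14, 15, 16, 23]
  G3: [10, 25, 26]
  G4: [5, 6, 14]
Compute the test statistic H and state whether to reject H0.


Step 1: Combine all N = 15 observations and assign midranks.
sorted (value, group, rank): (5,G4,1), (6,G4,2), (9,G1,3), (10,G3,4), (13,G2,5), (14,G1,7), (14,G2,7), (14,G4,7), (15,G2,9), (16,G2,10), (19,G1,11), (23,G2,12), (24,G1,13), (25,G3,14), (26,G3,15)
Step 2: Sum ranks within each group.
R_1 = 34 (n_1 = 4)
R_2 = 43 (n_2 = 5)
R_3 = 33 (n_3 = 3)
R_4 = 10 (n_4 = 3)
Step 3: H = 12/(N(N+1)) * sum(R_i^2/n_i) - 3(N+1)
     = 12/(15*16) * (34^2/4 + 43^2/5 + 33^2/3 + 10^2/3) - 3*16
     = 0.050000 * 1055.13 - 48
     = 4.756667.
Step 4: Ties present; correction factor C = 1 - 24/(15^3 - 15) = 0.992857. Corrected H = 4.756667 / 0.992857 = 4.790887.
Step 5: Under H0, H ~ chi^2(3); p-value = 0.187766.
Step 6: alpha = 0.05. fail to reject H0.

H = 4.7909, df = 3, p = 0.187766, fail to reject H0.


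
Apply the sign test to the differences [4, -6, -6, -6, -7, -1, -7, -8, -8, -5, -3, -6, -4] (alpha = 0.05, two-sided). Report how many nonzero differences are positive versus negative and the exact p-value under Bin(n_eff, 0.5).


Step 1: Discard zero differences. Original n = 13; n_eff = number of nonzero differences = 13.
Nonzero differences (with sign): +4, -6, -6, -6, -7, -1, -7, -8, -8, -5, -3, -6, -4
Step 2: Count signs: positive = 1, negative = 12.
Step 3: Under H0: P(positive) = 0.5, so the number of positives S ~ Bin(13, 0.5).
Step 4: Two-sided exact p-value = sum of Bin(13,0.5) probabilities at or below the observed probability = 0.003418.
Step 5: alpha = 0.05. reject H0.

n_eff = 13, pos = 1, neg = 12, p = 0.003418, reject H0.


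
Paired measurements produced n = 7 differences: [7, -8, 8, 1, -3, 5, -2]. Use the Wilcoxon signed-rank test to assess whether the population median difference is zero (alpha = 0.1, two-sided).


Step 1: Drop any zero differences (none here) and take |d_i|.
|d| = [7, 8, 8, 1, 3, 5, 2]
Step 2: Midrank |d_i| (ties get averaged ranks).
ranks: |7|->5, |8|->6.5, |8|->6.5, |1|->1, |3|->3, |5|->4, |2|->2
Step 3: Attach original signs; sum ranks with positive sign and with negative sign.
W+ = 5 + 6.5 + 1 + 4 = 16.5
W- = 6.5 + 3 + 2 = 11.5
(Check: W+ + W- = 28 should equal n(n+1)/2 = 28.)
Step 4: Test statistic W = min(W+, W-) = 11.5.
Step 5: Ties in |d|, so use the tie-corrected normal approximation.
        E[W] = n(n+1)/4 = 7*8/4 = 14.
        Tie groups: |d|=8 (t=2); sum(t^3 - t) = 6.
        Var[W] = n(n+1)(2n+1)/24 - sum(t^3-t)/48 = 840/24 - 6/48 = 34.875.
        z = (W - E[W]) / sqrt(Var[W]) = (11.5 - 14) / 5.9055 = -0.4233.
        Two-sided p = 2*Phi(z) = 0.672052.
Step 6: alpha = 0.1. fail to reject H0.

W+ = 16.5, W- = 11.5, W = min = 11.5, p = 0.672052, fail to reject H0.


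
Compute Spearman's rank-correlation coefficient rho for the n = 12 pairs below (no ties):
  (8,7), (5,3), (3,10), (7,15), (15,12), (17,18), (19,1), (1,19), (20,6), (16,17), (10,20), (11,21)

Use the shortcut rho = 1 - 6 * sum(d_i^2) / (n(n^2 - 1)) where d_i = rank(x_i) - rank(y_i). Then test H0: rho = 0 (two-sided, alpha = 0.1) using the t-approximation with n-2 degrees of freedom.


Step 1: Rank x and y separately (midranks; no ties here).
rank(x): 8->5, 5->3, 3->2, 7->4, 15->8, 17->10, 19->11, 1->1, 20->12, 16->9, 10->6, 11->7
rank(y): 7->4, 3->2, 10->5, 15->7, 12->6, 18->9, 1->1, 19->10, 6->3, 17->8, 20->11, 21->12
Step 2: d_i = R_x(i) - R_y(i); compute d_i^2.
  (5-4)^2=1, (3-2)^2=1, (2-5)^2=9, (4-7)^2=9, (8-6)^2=4, (10-9)^2=1, (11-1)^2=100, (1-10)^2=81, (12-3)^2=81, (9-8)^2=1, (6-11)^2=25, (7-12)^2=25
sum(d^2) = 338.
Step 3: rho = 1 - 6*338 / (12*(12^2 - 1)) = 1 - 2028/1716 = -0.181818.
Step 4: Under H0, t = rho * sqrt((n-2)/(1-rho^2)) = -0.5847 ~ t(10).
Step 5: Two-sided p-value from the t-distribution with 10 df = 0.571701.
Step 6: alpha = 0.1. fail to reject H0.

rho = -0.1818, p = 0.571701, fail to reject H0 at alpha = 0.1.


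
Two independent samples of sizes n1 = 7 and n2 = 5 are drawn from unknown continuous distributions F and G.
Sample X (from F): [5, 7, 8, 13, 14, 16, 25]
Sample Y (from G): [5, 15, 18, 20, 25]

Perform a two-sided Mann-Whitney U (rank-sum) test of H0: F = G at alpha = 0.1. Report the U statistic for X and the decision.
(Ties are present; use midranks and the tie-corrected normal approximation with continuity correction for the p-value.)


Step 1: Combine and sort all 12 observations; assign midranks.
sorted (value, group): (5,X), (5,Y), (7,X), (8,X), (13,X), (14,X), (15,Y), (16,X), (18,Y), (20,Y), (25,X), (25,Y)
ranks: 5->1.5, 5->1.5, 7->3, 8->4, 13->5, 14->6, 15->7, 16->8, 18->9, 20->10, 25->11.5, 25->11.5
Step 2: Rank sum for X: R1 = 1.5 + 3 + 4 + 5 + 6 + 8 + 11.5 = 39.
Step 3: U_X = R1 - n1(n1+1)/2 = 39 - 7*8/2 = 39 - 28 = 11.
       U_Y = n1*n2 - U_X = 35 - 11 = 24.
Step 4: Ties are present, so use the tie-corrected normal approximation (with continuity correction) for the p-value.
Step 5: p-value = 0.328162; compare to alpha = 0.1. fail to reject H0.

U_X = 11, p = 0.328162, fail to reject H0 at alpha = 0.1.


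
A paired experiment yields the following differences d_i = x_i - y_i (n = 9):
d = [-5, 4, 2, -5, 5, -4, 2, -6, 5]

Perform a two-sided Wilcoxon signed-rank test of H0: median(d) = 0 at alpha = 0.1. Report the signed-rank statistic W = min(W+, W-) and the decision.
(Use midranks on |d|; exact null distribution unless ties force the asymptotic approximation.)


Step 1: Drop any zero differences (none here) and take |d_i|.
|d| = [5, 4, 2, 5, 5, 4, 2, 6, 5]
Step 2: Midrank |d_i| (ties get averaged ranks).
ranks: |5|->6.5, |4|->3.5, |2|->1.5, |5|->6.5, |5|->6.5, |4|->3.5, |2|->1.5, |6|->9, |5|->6.5
Step 3: Attach original signs; sum ranks with positive sign and with negative sign.
W+ = 3.5 + 1.5 + 6.5 + 1.5 + 6.5 = 19.5
W- = 6.5 + 6.5 + 3.5 + 9 = 25.5
(Check: W+ + W- = 45 should equal n(n+1)/2 = 45.)
Step 4: Test statistic W = min(W+, W-) = 19.5.
Step 5: Ties in |d|, so use the tie-corrected normal approximation.
        E[W] = n(n+1)/4 = 9*10/4 = 22.5.
        Tie groups: |d|=2 (t=2), |d|=4 (t=2), |d|=5 (t=4); sum(t^3 - t) = 72.
        Var[W] = n(n+1)(2n+1)/24 - sum(t^3-t)/48 = 1710/24 - 72/48 = 69.75.
        z = (W - E[W]) / sqrt(Var[W]) = (19.5 - 22.5) / 8.3516 = -0.3592.
        Two-sided p = 2*Phi(z) = 0.719438.
Step 6: alpha = 0.1. fail to reject H0.

W+ = 19.5, W- = 25.5, W = min = 19.5, p = 0.719438, fail to reject H0.


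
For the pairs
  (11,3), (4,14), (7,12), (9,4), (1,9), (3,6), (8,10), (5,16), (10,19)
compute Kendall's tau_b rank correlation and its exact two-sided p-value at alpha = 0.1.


Step 1: Enumerate the 36 unordered pairs (i,j) with i<j and classify each by sign(x_j-x_i) * sign(y_j-y_i).
  (1,2):dx=-7,dy=+11->D; (1,3):dx=-4,dy=+9->D; (1,4):dx=-2,dy=+1->D; (1,5):dx=-10,dy=+6->D
  (1,6):dx=-8,dy=+3->D; (1,7):dx=-3,dy=+7->D; (1,8):dx=-6,dy=+13->D; (1,9):dx=-1,dy=+16->D
  (2,3):dx=+3,dy=-2->D; (2,4):dx=+5,dy=-10->D; (2,5):dx=-3,dy=-5->C; (2,6):dx=-1,dy=-8->C
  (2,7):dx=+4,dy=-4->D; (2,8):dx=+1,dy=+2->C; (2,9):dx=+6,dy=+5->C; (3,4):dx=+2,dy=-8->D
  (3,5):dx=-6,dy=-3->C; (3,6):dx=-4,dy=-6->C; (3,7):dx=+1,dy=-2->D; (3,8):dx=-2,dy=+4->D
  (3,9):dx=+3,dy=+7->C; (4,5):dx=-8,dy=+5->D; (4,6):dx=-6,dy=+2->D; (4,7):dx=-1,dy=+6->D
  (4,8):dx=-4,dy=+12->D; (4,9):dx=+1,dy=+15->C; (5,6):dx=+2,dy=-3->D; (5,7):dx=+7,dy=+1->C
  (5,8):dx=+4,dy=+7->C; (5,9):dx=+9,dy=+10->C; (6,7):dx=+5,dy=+4->C; (6,8):dx=+2,dy=+10->C
  (6,9):dx=+7,dy=+13->C; (7,8):dx=-3,dy=+6->D; (7,9):dx=+2,dy=+9->C; (8,9):dx=+5,dy=+3->C
Step 2: C = 16, D = 20, total pairs = 36.
Step 3: tau = (C - D)/(n(n-1)/2) = (16 - 20)/36 = -0.111111.
Step 4: Exact two-sided p-value (enumerate n! = 362880 permutations of y under H0): p = 0.761414.
Step 5: alpha = 0.1. fail to reject H0.

tau_b = -0.1111 (C=16, D=20), p = 0.761414, fail to reject H0.


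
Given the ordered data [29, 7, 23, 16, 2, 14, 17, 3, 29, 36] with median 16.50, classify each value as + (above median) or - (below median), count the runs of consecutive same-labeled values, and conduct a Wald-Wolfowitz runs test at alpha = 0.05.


Step 1: Compute median = 16.50; label A = above, B = below.
Labels in order: ABABBBABAA  (n_A = 5, n_B = 5)
Step 2: Count runs R = 7.
Step 3: Under H0 (random ordering), E[R] = 2*n_A*n_B/(n_A+n_B) + 1 = 2*5*5/10 + 1 = 6.0000.
        Var[R] = 2*n_A*n_B*(2*n_A*n_B - n_A - n_B) / ((n_A+n_B)^2 * (n_A+n_B-1)) = 2000/900 = 2.2222.
        SD[R] = 1.4907.
Step 4: Continuity-corrected z = (R - 0.5 - E[R]) / SD[R] = (7 - 0.5 - 6.0000) / 1.4907 = 0.3354.
Step 5: Two-sided p-value via normal approximation = 2*(1 - Phi(|z|)) = 0.737316.
Step 6: alpha = 0.05. fail to reject H0.

R = 7, z = 0.3354, p = 0.737316, fail to reject H0.


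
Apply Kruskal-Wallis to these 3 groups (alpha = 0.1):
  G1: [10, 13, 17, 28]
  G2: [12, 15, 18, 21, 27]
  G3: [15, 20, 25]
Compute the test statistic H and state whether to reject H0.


Step 1: Combine all N = 12 observations and assign midranks.
sorted (value, group, rank): (10,G1,1), (12,G2,2), (13,G1,3), (15,G2,4.5), (15,G3,4.5), (17,G1,6), (18,G2,7), (20,G3,8), (21,G2,9), (25,G3,10), (27,G2,11), (28,G1,12)
Step 2: Sum ranks within each group.
R_1 = 22 (n_1 = 4)
R_2 = 33.5 (n_2 = 5)
R_3 = 22.5 (n_3 = 3)
Step 3: H = 12/(N(N+1)) * sum(R_i^2/n_i) - 3(N+1)
     = 12/(12*13) * (22^2/4 + 33.5^2/5 + 22.5^2/3) - 3*13
     = 0.076923 * 514.2 - 39
     = 0.553846.
Step 4: Ties present; correction factor C = 1 - 6/(12^3 - 12) = 0.996503. Corrected H = 0.553846 / 0.996503 = 0.555789.
Step 5: Under H0, H ~ chi^2(2); p-value = 0.757377.
Step 6: alpha = 0.1. fail to reject H0.

H = 0.5558, df = 2, p = 0.757377, fail to reject H0.


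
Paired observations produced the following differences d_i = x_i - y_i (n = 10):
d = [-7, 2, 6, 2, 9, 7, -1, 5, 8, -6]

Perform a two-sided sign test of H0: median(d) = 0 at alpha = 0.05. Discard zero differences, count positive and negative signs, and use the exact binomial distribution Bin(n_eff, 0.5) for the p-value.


Step 1: Discard zero differences. Original n = 10; n_eff = number of nonzero differences = 10.
Nonzero differences (with sign): -7, +2, +6, +2, +9, +7, -1, +5, +8, -6
Step 2: Count signs: positive = 7, negative = 3.
Step 3: Under H0: P(positive) = 0.5, so the number of positives S ~ Bin(10, 0.5).
Step 4: Two-sided exact p-value = sum of Bin(10,0.5) probabilities at or below the observed probability = 0.343750.
Step 5: alpha = 0.05. fail to reject H0.

n_eff = 10, pos = 7, neg = 3, p = 0.343750, fail to reject H0.


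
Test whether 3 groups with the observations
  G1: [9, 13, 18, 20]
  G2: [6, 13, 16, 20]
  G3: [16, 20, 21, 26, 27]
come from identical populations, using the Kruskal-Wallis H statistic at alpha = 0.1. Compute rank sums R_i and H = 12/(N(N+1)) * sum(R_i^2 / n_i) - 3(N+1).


Step 1: Combine all N = 13 observations and assign midranks.
sorted (value, group, rank): (6,G2,1), (9,G1,2), (13,G1,3.5), (13,G2,3.5), (16,G2,5.5), (16,G3,5.5), (18,G1,7), (20,G1,9), (20,G2,9), (20,G3,9), (21,G3,11), (26,G3,12), (27,G3,13)
Step 2: Sum ranks within each group.
R_1 = 21.5 (n_1 = 4)
R_2 = 19 (n_2 = 4)
R_3 = 50.5 (n_3 = 5)
Step 3: H = 12/(N(N+1)) * sum(R_i^2/n_i) - 3(N+1)
     = 12/(13*14) * (21.5^2/4 + 19^2/4 + 50.5^2/5) - 3*14
     = 0.065934 * 715.862 - 42
     = 5.199725.
Step 4: Ties present; correction factor C = 1 - 36/(13^3 - 13) = 0.983516. Corrected H = 5.199725 / 0.983516 = 5.286872.
Step 5: Under H0, H ~ chi^2(2); p-value = 0.071117.
Step 6: alpha = 0.1. reject H0.

H = 5.2869, df = 2, p = 0.071117, reject H0.


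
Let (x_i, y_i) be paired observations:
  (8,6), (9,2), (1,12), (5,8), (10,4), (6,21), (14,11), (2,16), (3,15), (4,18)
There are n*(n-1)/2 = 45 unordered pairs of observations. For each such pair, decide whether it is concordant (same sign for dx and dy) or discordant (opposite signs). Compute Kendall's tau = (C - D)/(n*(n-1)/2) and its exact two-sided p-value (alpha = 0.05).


Step 1: Enumerate the 45 unordered pairs (i,j) with i<j and classify each by sign(x_j-x_i) * sign(y_j-y_i).
  (1,2):dx=+1,dy=-4->D; (1,3):dx=-7,dy=+6->D; (1,4):dx=-3,dy=+2->D; (1,5):dx=+2,dy=-2->D
  (1,6):dx=-2,dy=+15->D; (1,7):dx=+6,dy=+5->C; (1,8):dx=-6,dy=+10->D; (1,9):dx=-5,dy=+9->D
  (1,10):dx=-4,dy=+12->D; (2,3):dx=-8,dy=+10->D; (2,4):dx=-4,dy=+6->D; (2,5):dx=+1,dy=+2->C
  (2,6):dx=-3,dy=+19->D; (2,7):dx=+5,dy=+9->C; (2,8):dx=-7,dy=+14->D; (2,9):dx=-6,dy=+13->D
  (2,10):dx=-5,dy=+16->D; (3,4):dx=+4,dy=-4->D; (3,5):dx=+9,dy=-8->D; (3,6):dx=+5,dy=+9->C
  (3,7):dx=+13,dy=-1->D; (3,8):dx=+1,dy=+4->C; (3,9):dx=+2,dy=+3->C; (3,10):dx=+3,dy=+6->C
  (4,5):dx=+5,dy=-4->D; (4,6):dx=+1,dy=+13->C; (4,7):dx=+9,dy=+3->C; (4,8):dx=-3,dy=+8->D
  (4,9):dx=-2,dy=+7->D; (4,10):dx=-1,dy=+10->D; (5,6):dx=-4,dy=+17->D; (5,7):dx=+4,dy=+7->C
  (5,8):dx=-8,dy=+12->D; (5,9):dx=-7,dy=+11->D; (5,10):dx=-6,dy=+14->D; (6,7):dx=+8,dy=-10->D
  (6,8):dx=-4,dy=-5->C; (6,9):dx=-3,dy=-6->C; (6,10):dx=-2,dy=-3->C; (7,8):dx=-12,dy=+5->D
  (7,9):dx=-11,dy=+4->D; (7,10):dx=-10,dy=+7->D; (8,9):dx=+1,dy=-1->D; (8,10):dx=+2,dy=+2->C
  (9,10):dx=+1,dy=+3->C
Step 2: C = 15, D = 30, total pairs = 45.
Step 3: tau = (C - D)/(n(n-1)/2) = (15 - 30)/45 = -0.333333.
Step 4: Exact two-sided p-value (enumerate n! = 3628800 permutations of y under H0): p = 0.216373.
Step 5: alpha = 0.05. fail to reject H0.

tau_b = -0.3333 (C=15, D=30), p = 0.216373, fail to reject H0.
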